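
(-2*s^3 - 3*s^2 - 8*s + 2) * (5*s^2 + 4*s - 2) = -10*s^5 - 23*s^4 - 48*s^3 - 16*s^2 + 24*s - 4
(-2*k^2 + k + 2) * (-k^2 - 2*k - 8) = 2*k^4 + 3*k^3 + 12*k^2 - 12*k - 16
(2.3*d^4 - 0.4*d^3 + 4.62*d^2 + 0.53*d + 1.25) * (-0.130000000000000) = -0.299*d^4 + 0.052*d^3 - 0.6006*d^2 - 0.0689*d - 0.1625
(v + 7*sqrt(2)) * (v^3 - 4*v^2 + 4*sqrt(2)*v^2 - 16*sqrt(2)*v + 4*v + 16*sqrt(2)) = v^4 - 4*v^3 + 11*sqrt(2)*v^3 - 44*sqrt(2)*v^2 + 60*v^2 - 224*v + 44*sqrt(2)*v + 224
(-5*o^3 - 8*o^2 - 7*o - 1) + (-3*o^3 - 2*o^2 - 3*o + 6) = -8*o^3 - 10*o^2 - 10*o + 5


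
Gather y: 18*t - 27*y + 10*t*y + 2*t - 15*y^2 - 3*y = 20*t - 15*y^2 + y*(10*t - 30)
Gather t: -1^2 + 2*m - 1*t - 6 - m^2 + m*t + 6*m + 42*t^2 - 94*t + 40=-m^2 + 8*m + 42*t^2 + t*(m - 95) + 33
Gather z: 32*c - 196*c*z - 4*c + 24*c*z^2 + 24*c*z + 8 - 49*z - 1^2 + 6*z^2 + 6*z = 28*c + z^2*(24*c + 6) + z*(-172*c - 43) + 7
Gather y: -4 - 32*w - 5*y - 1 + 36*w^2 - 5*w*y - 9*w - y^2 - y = 36*w^2 - 41*w - y^2 + y*(-5*w - 6) - 5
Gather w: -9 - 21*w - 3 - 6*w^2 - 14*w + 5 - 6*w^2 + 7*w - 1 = -12*w^2 - 28*w - 8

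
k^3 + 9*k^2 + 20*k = k*(k + 4)*(k + 5)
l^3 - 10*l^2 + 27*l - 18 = (l - 6)*(l - 3)*(l - 1)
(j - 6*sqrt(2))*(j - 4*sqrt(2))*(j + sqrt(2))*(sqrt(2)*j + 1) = sqrt(2)*j^4 - 17*j^3 + 19*sqrt(2)*j^2 + 124*j + 48*sqrt(2)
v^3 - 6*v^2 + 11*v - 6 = (v - 3)*(v - 2)*(v - 1)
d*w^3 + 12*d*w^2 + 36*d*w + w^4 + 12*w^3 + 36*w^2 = w*(d + w)*(w + 6)^2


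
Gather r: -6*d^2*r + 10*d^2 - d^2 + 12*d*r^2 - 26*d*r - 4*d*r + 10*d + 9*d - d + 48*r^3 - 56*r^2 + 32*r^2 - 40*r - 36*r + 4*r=9*d^2 + 18*d + 48*r^3 + r^2*(12*d - 24) + r*(-6*d^2 - 30*d - 72)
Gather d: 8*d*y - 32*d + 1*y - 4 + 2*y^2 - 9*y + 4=d*(8*y - 32) + 2*y^2 - 8*y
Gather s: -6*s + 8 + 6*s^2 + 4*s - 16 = 6*s^2 - 2*s - 8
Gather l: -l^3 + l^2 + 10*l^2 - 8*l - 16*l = -l^3 + 11*l^2 - 24*l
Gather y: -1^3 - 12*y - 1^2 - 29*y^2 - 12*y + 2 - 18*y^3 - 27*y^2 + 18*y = -18*y^3 - 56*y^2 - 6*y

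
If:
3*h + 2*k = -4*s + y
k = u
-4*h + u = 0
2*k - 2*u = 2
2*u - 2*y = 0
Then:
No Solution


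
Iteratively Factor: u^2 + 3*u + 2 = (u + 1)*(u + 2)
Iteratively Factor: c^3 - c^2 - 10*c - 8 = (c + 2)*(c^2 - 3*c - 4) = (c - 4)*(c + 2)*(c + 1)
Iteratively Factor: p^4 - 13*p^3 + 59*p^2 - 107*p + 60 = (p - 5)*(p^3 - 8*p^2 + 19*p - 12) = (p - 5)*(p - 1)*(p^2 - 7*p + 12) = (p - 5)*(p - 3)*(p - 1)*(p - 4)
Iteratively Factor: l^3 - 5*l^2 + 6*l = (l - 3)*(l^2 - 2*l) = (l - 3)*(l - 2)*(l)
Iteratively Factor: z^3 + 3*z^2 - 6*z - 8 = (z - 2)*(z^2 + 5*z + 4) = (z - 2)*(z + 4)*(z + 1)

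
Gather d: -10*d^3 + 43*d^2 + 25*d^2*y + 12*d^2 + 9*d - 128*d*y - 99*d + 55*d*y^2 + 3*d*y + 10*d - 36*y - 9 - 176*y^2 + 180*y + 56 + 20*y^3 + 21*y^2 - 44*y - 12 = -10*d^3 + d^2*(25*y + 55) + d*(55*y^2 - 125*y - 80) + 20*y^3 - 155*y^2 + 100*y + 35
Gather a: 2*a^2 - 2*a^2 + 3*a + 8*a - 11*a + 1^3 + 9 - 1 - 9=0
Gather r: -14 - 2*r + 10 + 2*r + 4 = 0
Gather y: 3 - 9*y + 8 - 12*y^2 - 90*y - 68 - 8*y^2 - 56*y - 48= -20*y^2 - 155*y - 105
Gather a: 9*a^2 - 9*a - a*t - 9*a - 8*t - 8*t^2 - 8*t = 9*a^2 + a*(-t - 18) - 8*t^2 - 16*t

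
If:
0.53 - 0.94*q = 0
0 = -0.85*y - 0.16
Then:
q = 0.56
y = -0.19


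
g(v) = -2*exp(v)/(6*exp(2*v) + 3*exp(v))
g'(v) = -2*(-12*exp(2*v) - 3*exp(v))*exp(v)/(6*exp(2*v) + 3*exp(v))^2 - 2*exp(v)/(6*exp(2*v) + 3*exp(v))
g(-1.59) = -0.47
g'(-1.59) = 0.14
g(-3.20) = -0.62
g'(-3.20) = 0.05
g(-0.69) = -0.33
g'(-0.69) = 0.17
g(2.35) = -0.03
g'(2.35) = 0.03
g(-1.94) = -0.52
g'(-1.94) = 0.12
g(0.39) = -0.17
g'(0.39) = 0.13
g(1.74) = -0.05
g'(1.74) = 0.05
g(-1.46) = -0.46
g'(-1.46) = 0.14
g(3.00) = -0.02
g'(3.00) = 0.02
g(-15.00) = -0.67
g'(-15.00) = 0.00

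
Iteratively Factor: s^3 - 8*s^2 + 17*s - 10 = (s - 5)*(s^2 - 3*s + 2) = (s - 5)*(s - 2)*(s - 1)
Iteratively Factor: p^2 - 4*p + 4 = (p - 2)*(p - 2)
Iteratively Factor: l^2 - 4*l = (l)*(l - 4)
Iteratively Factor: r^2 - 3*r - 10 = (r - 5)*(r + 2)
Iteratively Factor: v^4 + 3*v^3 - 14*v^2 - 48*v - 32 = (v + 2)*(v^3 + v^2 - 16*v - 16) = (v + 1)*(v + 2)*(v^2 - 16) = (v - 4)*(v + 1)*(v + 2)*(v + 4)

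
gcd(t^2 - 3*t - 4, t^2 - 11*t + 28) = t - 4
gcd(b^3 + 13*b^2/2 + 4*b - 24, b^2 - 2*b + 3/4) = b - 3/2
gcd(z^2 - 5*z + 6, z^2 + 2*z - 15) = z - 3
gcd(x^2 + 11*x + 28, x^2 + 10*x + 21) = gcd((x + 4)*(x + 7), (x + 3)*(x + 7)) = x + 7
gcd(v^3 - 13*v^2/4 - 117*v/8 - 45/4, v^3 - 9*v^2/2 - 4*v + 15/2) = v + 3/2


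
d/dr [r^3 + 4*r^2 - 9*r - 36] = 3*r^2 + 8*r - 9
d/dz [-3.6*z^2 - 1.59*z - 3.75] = -7.2*z - 1.59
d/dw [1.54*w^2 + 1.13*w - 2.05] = 3.08*w + 1.13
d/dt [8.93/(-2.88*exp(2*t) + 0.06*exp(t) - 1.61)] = (51.4368*exp(t) - 0.5358)*exp(t)/(2.88*exp(2*t) - 0.06*exp(t) + 1.61)^2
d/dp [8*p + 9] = 8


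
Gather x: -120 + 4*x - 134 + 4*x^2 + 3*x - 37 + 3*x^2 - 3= 7*x^2 + 7*x - 294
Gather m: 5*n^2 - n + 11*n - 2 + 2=5*n^2 + 10*n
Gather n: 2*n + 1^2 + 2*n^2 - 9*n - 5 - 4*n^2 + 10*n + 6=-2*n^2 + 3*n + 2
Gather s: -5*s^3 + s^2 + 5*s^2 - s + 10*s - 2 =-5*s^3 + 6*s^2 + 9*s - 2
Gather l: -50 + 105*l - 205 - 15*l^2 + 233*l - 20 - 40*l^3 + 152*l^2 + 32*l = -40*l^3 + 137*l^2 + 370*l - 275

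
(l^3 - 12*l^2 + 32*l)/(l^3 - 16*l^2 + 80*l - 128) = l/(l - 4)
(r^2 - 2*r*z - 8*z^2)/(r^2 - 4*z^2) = (-r + 4*z)/(-r + 2*z)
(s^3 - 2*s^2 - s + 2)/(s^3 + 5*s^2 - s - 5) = (s - 2)/(s + 5)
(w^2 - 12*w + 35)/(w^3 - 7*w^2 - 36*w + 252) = (w - 5)/(w^2 - 36)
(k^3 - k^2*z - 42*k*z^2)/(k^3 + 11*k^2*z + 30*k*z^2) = (k - 7*z)/(k + 5*z)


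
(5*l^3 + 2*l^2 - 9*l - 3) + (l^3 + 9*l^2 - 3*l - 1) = 6*l^3 + 11*l^2 - 12*l - 4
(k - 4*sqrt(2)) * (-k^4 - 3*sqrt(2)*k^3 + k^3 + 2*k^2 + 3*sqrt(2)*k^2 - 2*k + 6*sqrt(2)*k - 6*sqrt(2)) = -k^5 + k^4 + sqrt(2)*k^4 - sqrt(2)*k^3 + 26*k^3 - 26*k^2 - 2*sqrt(2)*k^2 - 48*k + 2*sqrt(2)*k + 48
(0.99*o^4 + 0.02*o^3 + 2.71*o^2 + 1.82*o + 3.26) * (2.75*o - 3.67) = 2.7225*o^5 - 3.5783*o^4 + 7.3791*o^3 - 4.9407*o^2 + 2.2856*o - 11.9642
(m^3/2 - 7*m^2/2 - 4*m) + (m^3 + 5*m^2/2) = 3*m^3/2 - m^2 - 4*m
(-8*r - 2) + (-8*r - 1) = -16*r - 3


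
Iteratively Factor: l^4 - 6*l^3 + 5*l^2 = (l - 5)*(l^3 - l^2) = l*(l - 5)*(l^2 - l) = l*(l - 5)*(l - 1)*(l)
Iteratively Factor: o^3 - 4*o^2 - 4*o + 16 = (o - 4)*(o^2 - 4) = (o - 4)*(o + 2)*(o - 2)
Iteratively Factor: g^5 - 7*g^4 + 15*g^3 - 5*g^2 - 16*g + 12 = (g - 3)*(g^4 - 4*g^3 + 3*g^2 + 4*g - 4) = (g - 3)*(g - 1)*(g^3 - 3*g^2 + 4) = (g - 3)*(g - 1)*(g + 1)*(g^2 - 4*g + 4) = (g - 3)*(g - 2)*(g - 1)*(g + 1)*(g - 2)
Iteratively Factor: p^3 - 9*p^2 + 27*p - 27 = (p - 3)*(p^2 - 6*p + 9) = (p - 3)^2*(p - 3)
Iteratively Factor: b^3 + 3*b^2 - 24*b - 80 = (b - 5)*(b^2 + 8*b + 16) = (b - 5)*(b + 4)*(b + 4)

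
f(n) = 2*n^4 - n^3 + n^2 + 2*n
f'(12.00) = 13418.00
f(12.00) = 39912.00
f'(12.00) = 13418.00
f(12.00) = 39912.00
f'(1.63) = 31.94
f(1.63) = 15.70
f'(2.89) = 175.82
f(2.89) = 129.51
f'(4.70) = 775.71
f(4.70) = 903.60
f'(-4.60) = -849.37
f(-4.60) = 1004.79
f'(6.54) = 2124.58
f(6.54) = 3434.94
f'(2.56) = 121.68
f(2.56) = 80.80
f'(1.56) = 28.19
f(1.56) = 13.60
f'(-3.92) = -533.83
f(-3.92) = 540.02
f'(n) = 8*n^3 - 3*n^2 + 2*n + 2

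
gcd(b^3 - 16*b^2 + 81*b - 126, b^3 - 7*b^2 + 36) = b^2 - 9*b + 18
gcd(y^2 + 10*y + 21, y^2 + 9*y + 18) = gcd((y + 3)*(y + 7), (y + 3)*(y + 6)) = y + 3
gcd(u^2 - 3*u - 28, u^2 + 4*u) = u + 4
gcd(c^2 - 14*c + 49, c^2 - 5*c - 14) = c - 7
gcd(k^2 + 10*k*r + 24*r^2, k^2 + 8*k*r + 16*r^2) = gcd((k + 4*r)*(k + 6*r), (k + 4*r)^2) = k + 4*r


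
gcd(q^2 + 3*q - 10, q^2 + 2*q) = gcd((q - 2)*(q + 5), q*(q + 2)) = 1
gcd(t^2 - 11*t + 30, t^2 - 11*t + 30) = t^2 - 11*t + 30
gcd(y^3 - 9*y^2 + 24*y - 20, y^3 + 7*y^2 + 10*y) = 1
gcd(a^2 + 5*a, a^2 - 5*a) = a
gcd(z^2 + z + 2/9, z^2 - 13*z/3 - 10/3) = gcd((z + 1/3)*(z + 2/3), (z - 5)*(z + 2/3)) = z + 2/3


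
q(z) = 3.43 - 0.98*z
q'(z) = -0.980000000000000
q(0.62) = 2.82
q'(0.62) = -0.98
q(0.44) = 3.00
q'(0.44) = -0.98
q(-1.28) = 4.68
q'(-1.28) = -0.98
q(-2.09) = 5.48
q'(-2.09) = -0.98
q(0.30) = 3.14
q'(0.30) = -0.98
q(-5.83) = 9.14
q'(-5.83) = -0.98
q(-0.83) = 4.24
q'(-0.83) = -0.98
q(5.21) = -1.68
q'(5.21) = -0.98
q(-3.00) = 6.37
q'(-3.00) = -0.98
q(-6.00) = 9.31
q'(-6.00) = -0.98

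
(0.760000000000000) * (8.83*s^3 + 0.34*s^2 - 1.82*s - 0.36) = 6.7108*s^3 + 0.2584*s^2 - 1.3832*s - 0.2736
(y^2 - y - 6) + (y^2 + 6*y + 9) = 2*y^2 + 5*y + 3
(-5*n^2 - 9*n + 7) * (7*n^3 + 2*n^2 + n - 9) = -35*n^5 - 73*n^4 + 26*n^3 + 50*n^2 + 88*n - 63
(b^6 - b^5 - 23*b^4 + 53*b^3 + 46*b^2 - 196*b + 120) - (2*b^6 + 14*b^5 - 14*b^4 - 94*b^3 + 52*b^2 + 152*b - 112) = -b^6 - 15*b^5 - 9*b^4 + 147*b^3 - 6*b^2 - 348*b + 232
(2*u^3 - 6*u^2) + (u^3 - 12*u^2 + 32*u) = 3*u^3 - 18*u^2 + 32*u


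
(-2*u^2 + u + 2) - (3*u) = -2*u^2 - 2*u + 2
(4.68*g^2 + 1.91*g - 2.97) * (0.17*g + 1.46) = 0.7956*g^3 + 7.1575*g^2 + 2.2837*g - 4.3362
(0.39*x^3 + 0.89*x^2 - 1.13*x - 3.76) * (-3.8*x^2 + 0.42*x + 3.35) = -1.482*x^5 - 3.2182*x^4 + 5.9743*x^3 + 16.7949*x^2 - 5.3647*x - 12.596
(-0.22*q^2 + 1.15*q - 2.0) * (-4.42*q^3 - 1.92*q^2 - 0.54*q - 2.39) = 0.9724*q^5 - 4.6606*q^4 + 6.7508*q^3 + 3.7448*q^2 - 1.6685*q + 4.78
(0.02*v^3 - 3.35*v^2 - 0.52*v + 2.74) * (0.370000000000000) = 0.0074*v^3 - 1.2395*v^2 - 0.1924*v + 1.0138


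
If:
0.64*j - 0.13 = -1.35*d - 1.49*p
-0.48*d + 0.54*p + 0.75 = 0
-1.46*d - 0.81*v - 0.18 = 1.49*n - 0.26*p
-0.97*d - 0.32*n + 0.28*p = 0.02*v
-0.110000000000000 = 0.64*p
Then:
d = 1.37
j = -2.28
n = -4.67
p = -0.17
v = 5.84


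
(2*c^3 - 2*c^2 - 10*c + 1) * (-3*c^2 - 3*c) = -6*c^5 + 36*c^3 + 27*c^2 - 3*c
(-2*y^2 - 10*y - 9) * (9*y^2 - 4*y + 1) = -18*y^4 - 82*y^3 - 43*y^2 + 26*y - 9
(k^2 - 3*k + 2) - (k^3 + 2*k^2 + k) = -k^3 - k^2 - 4*k + 2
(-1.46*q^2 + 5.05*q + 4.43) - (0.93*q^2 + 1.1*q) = -2.39*q^2 + 3.95*q + 4.43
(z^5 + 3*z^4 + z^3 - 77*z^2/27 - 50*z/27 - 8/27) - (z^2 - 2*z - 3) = z^5 + 3*z^4 + z^3 - 104*z^2/27 + 4*z/27 + 73/27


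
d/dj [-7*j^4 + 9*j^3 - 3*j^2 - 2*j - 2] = -28*j^3 + 27*j^2 - 6*j - 2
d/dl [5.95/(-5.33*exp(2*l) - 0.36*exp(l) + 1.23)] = (63.427*exp(l) + 2.142)*exp(l)/(5.33*exp(2*l) + 0.36*exp(l) - 1.23)^2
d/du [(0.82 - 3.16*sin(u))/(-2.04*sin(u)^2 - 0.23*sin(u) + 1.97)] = (-6.4464*sin(u)^2 + 3.3456*sin(u) - 6.0366)*cos(u)/(4.1616*sin(u)^4 + 0.9384*sin(u)^3 - 7.9847*sin(u)^2 - 0.9062*sin(u) + 3.8809)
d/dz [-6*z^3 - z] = -18*z^2 - 1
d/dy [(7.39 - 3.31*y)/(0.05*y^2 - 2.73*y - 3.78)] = (0.1655*y^2 - 0.739000000000001*y + 32.6865)/(0.0025*y^4 - 0.273*y^3 + 7.0749*y^2 + 20.6388*y + 14.2884)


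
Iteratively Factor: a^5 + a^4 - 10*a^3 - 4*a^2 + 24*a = (a - 2)*(a^4 + 3*a^3 - 4*a^2 - 12*a) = (a - 2)*(a + 2)*(a^3 + a^2 - 6*a) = (a - 2)^2*(a + 2)*(a^2 + 3*a) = a*(a - 2)^2*(a + 2)*(a + 3)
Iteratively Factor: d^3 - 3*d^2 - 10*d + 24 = (d - 4)*(d^2 + d - 6) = (d - 4)*(d + 3)*(d - 2)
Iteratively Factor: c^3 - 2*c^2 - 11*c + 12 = (c + 3)*(c^2 - 5*c + 4) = (c - 4)*(c + 3)*(c - 1)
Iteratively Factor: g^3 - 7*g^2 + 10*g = (g - 5)*(g^2 - 2*g) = g*(g - 5)*(g - 2)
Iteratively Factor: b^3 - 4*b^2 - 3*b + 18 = (b + 2)*(b^2 - 6*b + 9) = (b - 3)*(b + 2)*(b - 3)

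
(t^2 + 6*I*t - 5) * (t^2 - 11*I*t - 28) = t^4 - 5*I*t^3 + 33*t^2 - 113*I*t + 140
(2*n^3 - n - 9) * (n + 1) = 2*n^4 + 2*n^3 - n^2 - 10*n - 9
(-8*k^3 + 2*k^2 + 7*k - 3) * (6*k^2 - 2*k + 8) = -48*k^5 + 28*k^4 - 26*k^3 - 16*k^2 + 62*k - 24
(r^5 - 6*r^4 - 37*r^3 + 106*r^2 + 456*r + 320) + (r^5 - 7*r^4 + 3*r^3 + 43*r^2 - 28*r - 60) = 2*r^5 - 13*r^4 - 34*r^3 + 149*r^2 + 428*r + 260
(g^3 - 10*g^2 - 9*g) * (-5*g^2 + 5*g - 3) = -5*g^5 + 55*g^4 - 8*g^3 - 15*g^2 + 27*g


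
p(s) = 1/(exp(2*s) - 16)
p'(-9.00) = 0.00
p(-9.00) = -0.06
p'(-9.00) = 0.00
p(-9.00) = -0.06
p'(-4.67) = -0.00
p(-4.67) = -0.06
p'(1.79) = -0.18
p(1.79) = 0.05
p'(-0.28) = -0.00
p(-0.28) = -0.06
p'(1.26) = -1.95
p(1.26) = -0.28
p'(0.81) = -0.08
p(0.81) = -0.09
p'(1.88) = -0.12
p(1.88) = 0.04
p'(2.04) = -0.06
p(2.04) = 0.02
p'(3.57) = -0.00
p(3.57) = 0.00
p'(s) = -2*exp(2*s)/(exp(2*s) - 16)^2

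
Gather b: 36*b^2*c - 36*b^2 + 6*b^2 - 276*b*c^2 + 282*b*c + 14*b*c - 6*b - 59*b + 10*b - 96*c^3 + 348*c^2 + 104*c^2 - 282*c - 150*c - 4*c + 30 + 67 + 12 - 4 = b^2*(36*c - 30) + b*(-276*c^2 + 296*c - 55) - 96*c^3 + 452*c^2 - 436*c + 105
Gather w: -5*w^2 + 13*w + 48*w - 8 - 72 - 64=-5*w^2 + 61*w - 144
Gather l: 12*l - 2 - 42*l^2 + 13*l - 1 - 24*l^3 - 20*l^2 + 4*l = -24*l^3 - 62*l^2 + 29*l - 3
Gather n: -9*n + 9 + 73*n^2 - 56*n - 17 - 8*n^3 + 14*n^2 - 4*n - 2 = -8*n^3 + 87*n^2 - 69*n - 10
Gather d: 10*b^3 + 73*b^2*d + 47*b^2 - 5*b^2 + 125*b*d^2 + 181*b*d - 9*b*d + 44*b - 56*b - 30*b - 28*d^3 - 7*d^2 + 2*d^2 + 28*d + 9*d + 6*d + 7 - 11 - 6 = 10*b^3 + 42*b^2 - 42*b - 28*d^3 + d^2*(125*b - 5) + d*(73*b^2 + 172*b + 43) - 10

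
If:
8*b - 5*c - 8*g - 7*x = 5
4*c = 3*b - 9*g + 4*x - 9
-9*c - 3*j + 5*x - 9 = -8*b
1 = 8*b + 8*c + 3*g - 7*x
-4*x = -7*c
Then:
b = 37/67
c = 20/67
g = -48/67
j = -104/67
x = 35/67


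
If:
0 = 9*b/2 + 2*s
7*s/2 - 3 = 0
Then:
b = -8/21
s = 6/7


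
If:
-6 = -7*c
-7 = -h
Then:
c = 6/7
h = 7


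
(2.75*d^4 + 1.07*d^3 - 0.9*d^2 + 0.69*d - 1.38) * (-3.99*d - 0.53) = -10.9725*d^5 - 5.7268*d^4 + 3.0239*d^3 - 2.2761*d^2 + 5.1405*d + 0.7314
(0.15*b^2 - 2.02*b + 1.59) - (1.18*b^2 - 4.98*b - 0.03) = -1.03*b^2 + 2.96*b + 1.62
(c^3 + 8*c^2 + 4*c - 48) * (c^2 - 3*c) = c^5 + 5*c^4 - 20*c^3 - 60*c^2 + 144*c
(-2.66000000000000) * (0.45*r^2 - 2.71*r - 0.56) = -1.197*r^2 + 7.2086*r + 1.4896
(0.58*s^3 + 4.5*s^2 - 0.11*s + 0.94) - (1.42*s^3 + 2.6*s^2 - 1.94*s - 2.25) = -0.84*s^3 + 1.9*s^2 + 1.83*s + 3.19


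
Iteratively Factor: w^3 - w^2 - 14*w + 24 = (w - 2)*(w^2 + w - 12) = (w - 2)*(w + 4)*(w - 3)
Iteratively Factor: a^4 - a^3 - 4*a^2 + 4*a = (a - 2)*(a^3 + a^2 - 2*a) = a*(a - 2)*(a^2 + a - 2) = a*(a - 2)*(a - 1)*(a + 2)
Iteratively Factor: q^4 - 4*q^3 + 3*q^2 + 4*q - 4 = (q - 2)*(q^3 - 2*q^2 - q + 2) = (q - 2)^2*(q^2 - 1) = (q - 2)^2*(q - 1)*(q + 1)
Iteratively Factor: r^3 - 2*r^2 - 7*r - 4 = (r + 1)*(r^2 - 3*r - 4) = (r + 1)^2*(r - 4)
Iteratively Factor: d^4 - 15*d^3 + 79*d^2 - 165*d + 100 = (d - 5)*(d^3 - 10*d^2 + 29*d - 20) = (d - 5)*(d - 1)*(d^2 - 9*d + 20) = (d - 5)*(d - 4)*(d - 1)*(d - 5)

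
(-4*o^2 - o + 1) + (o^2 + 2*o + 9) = -3*o^2 + o + 10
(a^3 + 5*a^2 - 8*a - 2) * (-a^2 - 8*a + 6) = -a^5 - 13*a^4 - 26*a^3 + 96*a^2 - 32*a - 12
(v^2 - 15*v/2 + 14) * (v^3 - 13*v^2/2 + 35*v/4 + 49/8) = v^5 - 14*v^4 + 143*v^3/2 - 301*v^2/2 + 1225*v/16 + 343/4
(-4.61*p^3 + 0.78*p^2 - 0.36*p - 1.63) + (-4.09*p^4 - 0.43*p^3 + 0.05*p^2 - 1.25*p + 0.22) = -4.09*p^4 - 5.04*p^3 + 0.83*p^2 - 1.61*p - 1.41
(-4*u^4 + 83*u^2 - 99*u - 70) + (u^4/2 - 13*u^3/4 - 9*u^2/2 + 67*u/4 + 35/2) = -7*u^4/2 - 13*u^3/4 + 157*u^2/2 - 329*u/4 - 105/2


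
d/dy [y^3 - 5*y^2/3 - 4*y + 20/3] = 3*y^2 - 10*y/3 - 4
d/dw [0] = 0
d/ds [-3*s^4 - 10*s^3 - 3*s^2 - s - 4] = -12*s^3 - 30*s^2 - 6*s - 1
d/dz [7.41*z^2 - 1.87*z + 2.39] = 14.82*z - 1.87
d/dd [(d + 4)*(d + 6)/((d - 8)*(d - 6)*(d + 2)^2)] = 2*(-d^4 - 8*d^3 + 68*d^2 + 312*d - 336)/(d^7 - 22*d^6 + 136*d^5 + 80*d^4 - 2480*d^3 + 32*d^2 + 16896*d + 18432)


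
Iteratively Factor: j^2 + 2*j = (j + 2)*(j)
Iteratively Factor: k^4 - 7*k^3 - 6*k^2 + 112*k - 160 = (k - 5)*(k^3 - 2*k^2 - 16*k + 32) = (k - 5)*(k + 4)*(k^2 - 6*k + 8) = (k - 5)*(k - 2)*(k + 4)*(k - 4)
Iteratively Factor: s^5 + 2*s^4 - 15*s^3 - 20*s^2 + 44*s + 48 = (s + 2)*(s^4 - 15*s^2 + 10*s + 24) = (s - 2)*(s + 2)*(s^3 + 2*s^2 - 11*s - 12) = (s - 3)*(s - 2)*(s + 2)*(s^2 + 5*s + 4) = (s - 3)*(s - 2)*(s + 1)*(s + 2)*(s + 4)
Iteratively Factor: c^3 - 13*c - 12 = (c + 1)*(c^2 - c - 12) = (c + 1)*(c + 3)*(c - 4)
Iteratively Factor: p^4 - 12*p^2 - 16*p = (p)*(p^3 - 12*p - 16) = p*(p + 2)*(p^2 - 2*p - 8) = p*(p - 4)*(p + 2)*(p + 2)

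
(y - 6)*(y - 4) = y^2 - 10*y + 24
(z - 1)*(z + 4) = z^2 + 3*z - 4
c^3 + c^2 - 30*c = c*(c - 5)*(c + 6)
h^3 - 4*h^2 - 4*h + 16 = (h - 4)*(h - 2)*(h + 2)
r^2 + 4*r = r*(r + 4)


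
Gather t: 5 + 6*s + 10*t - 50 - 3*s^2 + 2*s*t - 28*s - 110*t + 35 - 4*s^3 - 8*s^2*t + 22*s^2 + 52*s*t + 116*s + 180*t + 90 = -4*s^3 + 19*s^2 + 94*s + t*(-8*s^2 + 54*s + 80) + 80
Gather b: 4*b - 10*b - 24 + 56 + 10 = 42 - 6*b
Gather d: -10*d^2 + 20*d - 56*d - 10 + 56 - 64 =-10*d^2 - 36*d - 18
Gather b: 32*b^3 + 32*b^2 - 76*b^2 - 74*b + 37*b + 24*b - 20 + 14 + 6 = 32*b^3 - 44*b^2 - 13*b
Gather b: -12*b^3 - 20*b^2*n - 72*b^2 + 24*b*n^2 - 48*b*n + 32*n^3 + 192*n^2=-12*b^3 + b^2*(-20*n - 72) + b*(24*n^2 - 48*n) + 32*n^3 + 192*n^2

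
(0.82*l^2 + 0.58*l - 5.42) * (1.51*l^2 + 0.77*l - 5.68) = 1.2382*l^4 + 1.5072*l^3 - 12.3952*l^2 - 7.4678*l + 30.7856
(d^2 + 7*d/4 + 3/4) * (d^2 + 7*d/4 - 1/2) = d^4 + 7*d^3/2 + 53*d^2/16 + 7*d/16 - 3/8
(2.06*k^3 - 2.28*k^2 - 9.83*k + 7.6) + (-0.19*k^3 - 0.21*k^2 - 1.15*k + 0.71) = 1.87*k^3 - 2.49*k^2 - 10.98*k + 8.31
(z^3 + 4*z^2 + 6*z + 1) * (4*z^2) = 4*z^5 + 16*z^4 + 24*z^3 + 4*z^2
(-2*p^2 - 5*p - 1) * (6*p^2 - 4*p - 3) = -12*p^4 - 22*p^3 + 20*p^2 + 19*p + 3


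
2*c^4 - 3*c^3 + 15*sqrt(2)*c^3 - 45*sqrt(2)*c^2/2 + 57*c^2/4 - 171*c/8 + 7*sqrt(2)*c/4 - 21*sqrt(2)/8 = (c - 3/2)*(c + 7*sqrt(2))*(sqrt(2)*c + 1/2)^2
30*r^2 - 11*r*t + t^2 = (-6*r + t)*(-5*r + t)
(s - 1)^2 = s^2 - 2*s + 1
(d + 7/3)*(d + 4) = d^2 + 19*d/3 + 28/3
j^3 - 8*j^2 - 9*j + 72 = (j - 8)*(j - 3)*(j + 3)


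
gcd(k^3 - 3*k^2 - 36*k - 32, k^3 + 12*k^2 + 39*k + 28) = k^2 + 5*k + 4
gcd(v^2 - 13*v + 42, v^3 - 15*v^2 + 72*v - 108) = v - 6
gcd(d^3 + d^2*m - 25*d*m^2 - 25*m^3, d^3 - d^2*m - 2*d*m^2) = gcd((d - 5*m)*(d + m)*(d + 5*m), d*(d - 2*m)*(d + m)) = d + m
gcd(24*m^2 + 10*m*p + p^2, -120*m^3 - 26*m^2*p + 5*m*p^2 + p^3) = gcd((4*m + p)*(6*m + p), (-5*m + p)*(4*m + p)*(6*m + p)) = 24*m^2 + 10*m*p + p^2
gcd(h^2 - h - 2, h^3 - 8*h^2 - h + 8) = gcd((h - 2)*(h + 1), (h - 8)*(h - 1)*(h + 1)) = h + 1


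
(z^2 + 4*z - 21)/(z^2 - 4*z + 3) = (z + 7)/(z - 1)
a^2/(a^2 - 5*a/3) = 3*a/(3*a - 5)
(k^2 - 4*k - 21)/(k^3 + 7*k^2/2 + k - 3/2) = 2*(k - 7)/(2*k^2 + k - 1)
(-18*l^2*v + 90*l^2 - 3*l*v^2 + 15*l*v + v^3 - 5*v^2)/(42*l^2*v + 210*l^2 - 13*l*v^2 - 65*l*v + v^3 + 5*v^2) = (3*l*v - 15*l + v^2 - 5*v)/(-7*l*v - 35*l + v^2 + 5*v)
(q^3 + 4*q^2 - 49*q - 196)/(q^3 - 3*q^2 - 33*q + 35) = (q^2 + 11*q + 28)/(q^2 + 4*q - 5)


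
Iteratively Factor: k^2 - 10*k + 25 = (k - 5)*(k - 5)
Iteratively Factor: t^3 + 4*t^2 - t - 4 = (t + 4)*(t^2 - 1) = (t - 1)*(t + 4)*(t + 1)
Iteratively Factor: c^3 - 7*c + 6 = (c + 3)*(c^2 - 3*c + 2) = (c - 2)*(c + 3)*(c - 1)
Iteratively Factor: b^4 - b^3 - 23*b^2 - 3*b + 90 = (b + 3)*(b^3 - 4*b^2 - 11*b + 30) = (b - 5)*(b + 3)*(b^2 + b - 6) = (b - 5)*(b + 3)^2*(b - 2)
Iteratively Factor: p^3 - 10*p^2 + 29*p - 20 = (p - 1)*(p^2 - 9*p + 20) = (p - 5)*(p - 1)*(p - 4)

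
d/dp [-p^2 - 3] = -2*p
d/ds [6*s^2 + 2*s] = 12*s + 2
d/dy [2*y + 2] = 2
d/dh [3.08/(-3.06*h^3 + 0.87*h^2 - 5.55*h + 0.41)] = (28.2744*h^2 - 5.3592*h + 17.094)/(3.06*h^3 - 0.87*h^2 + 5.55*h - 0.41)^2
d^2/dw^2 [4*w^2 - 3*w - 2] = 8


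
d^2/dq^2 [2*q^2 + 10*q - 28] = 4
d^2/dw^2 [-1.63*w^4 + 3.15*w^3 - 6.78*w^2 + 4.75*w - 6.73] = -19.56*w^2 + 18.9*w - 13.56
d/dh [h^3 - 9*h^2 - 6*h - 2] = 3*h^2 - 18*h - 6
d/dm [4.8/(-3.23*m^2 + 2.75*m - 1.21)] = (31.008*m - 13.2)/(3.23*m^2 - 2.75*m + 1.21)^2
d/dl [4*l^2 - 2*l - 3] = 8*l - 2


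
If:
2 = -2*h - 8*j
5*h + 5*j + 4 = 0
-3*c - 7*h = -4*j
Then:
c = 73/45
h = -11/15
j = -1/15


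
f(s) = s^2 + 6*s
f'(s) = 2*s + 6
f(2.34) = 19.52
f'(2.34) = 10.68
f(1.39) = 10.27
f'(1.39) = 8.78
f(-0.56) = -3.05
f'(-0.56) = 4.88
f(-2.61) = -8.85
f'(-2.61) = 0.78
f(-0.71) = -3.76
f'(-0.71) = 4.58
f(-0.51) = -2.80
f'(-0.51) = 4.98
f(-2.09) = -8.17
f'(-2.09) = 1.82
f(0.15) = 0.92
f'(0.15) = 6.30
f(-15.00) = 135.00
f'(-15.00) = -24.00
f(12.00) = 216.00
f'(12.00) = 30.00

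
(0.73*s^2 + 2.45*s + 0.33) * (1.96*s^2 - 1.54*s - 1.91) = 1.4308*s^4 + 3.6778*s^3 - 4.5205*s^2 - 5.1877*s - 0.6303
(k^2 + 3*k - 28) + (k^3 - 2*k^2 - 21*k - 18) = k^3 - k^2 - 18*k - 46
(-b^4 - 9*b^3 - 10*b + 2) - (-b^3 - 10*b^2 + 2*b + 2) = -b^4 - 8*b^3 + 10*b^2 - 12*b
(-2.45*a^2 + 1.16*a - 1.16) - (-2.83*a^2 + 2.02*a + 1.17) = 0.38*a^2 - 0.86*a - 2.33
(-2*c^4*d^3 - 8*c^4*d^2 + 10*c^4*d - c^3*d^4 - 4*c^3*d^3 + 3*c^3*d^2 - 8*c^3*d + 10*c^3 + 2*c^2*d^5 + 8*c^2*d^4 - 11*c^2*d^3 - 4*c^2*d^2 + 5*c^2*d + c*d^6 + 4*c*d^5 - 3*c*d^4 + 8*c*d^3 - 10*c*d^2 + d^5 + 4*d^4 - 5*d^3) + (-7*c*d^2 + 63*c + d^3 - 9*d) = -2*c^4*d^3 - 8*c^4*d^2 + 10*c^4*d - c^3*d^4 - 4*c^3*d^3 + 3*c^3*d^2 - 8*c^3*d + 10*c^3 + 2*c^2*d^5 + 8*c^2*d^4 - 11*c^2*d^3 - 4*c^2*d^2 + 5*c^2*d + c*d^6 + 4*c*d^5 - 3*c*d^4 + 8*c*d^3 - 17*c*d^2 + 63*c + d^5 + 4*d^4 - 4*d^3 - 9*d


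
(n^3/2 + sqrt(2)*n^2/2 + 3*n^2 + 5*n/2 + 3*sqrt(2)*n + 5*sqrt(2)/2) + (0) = n^3/2 + sqrt(2)*n^2/2 + 3*n^2 + 5*n/2 + 3*sqrt(2)*n + 5*sqrt(2)/2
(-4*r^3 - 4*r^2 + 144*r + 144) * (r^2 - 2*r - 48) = -4*r^5 + 4*r^4 + 344*r^3 + 48*r^2 - 7200*r - 6912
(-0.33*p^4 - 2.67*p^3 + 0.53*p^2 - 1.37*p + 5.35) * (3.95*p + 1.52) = -1.3035*p^5 - 11.0481*p^4 - 1.9649*p^3 - 4.6059*p^2 + 19.0501*p + 8.132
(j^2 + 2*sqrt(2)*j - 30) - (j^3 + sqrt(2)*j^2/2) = -j^3 - sqrt(2)*j^2/2 + j^2 + 2*sqrt(2)*j - 30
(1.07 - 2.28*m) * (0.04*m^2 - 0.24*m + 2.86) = -0.0912*m^3 + 0.59*m^2 - 6.7776*m + 3.0602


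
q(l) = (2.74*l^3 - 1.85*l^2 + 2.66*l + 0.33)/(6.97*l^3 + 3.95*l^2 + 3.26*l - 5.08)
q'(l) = (-20.91*l^2 - 7.9*l - 3.26)*(2.74*l^3 - 1.85*l^2 + 2.66*l + 0.33)/(6.97*l^3 + 3.95*l^2 + 3.26*l - 5.08)^2 + (8.22*l^2 - 3.7*l + 2.66)/(6.97*l^3 + 3.95*l^2 + 3.26*l - 5.08) = (23.7175*l^4 - 19.2156*l^3 - 65.1959*l^2 + 16.189*l - 14.5886)/(48.5809*l^6 + 55.063*l^5 + 61.0469*l^4 - 45.0612*l^3 - 29.5044*l^2 - 33.1216*l + 25.8064)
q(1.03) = 0.41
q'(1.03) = -0.60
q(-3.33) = 0.57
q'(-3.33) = 0.05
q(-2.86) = 0.60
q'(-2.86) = 0.07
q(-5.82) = 0.49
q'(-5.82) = 0.02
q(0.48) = -0.81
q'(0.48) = -6.75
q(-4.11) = 0.53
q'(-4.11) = 0.04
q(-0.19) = 0.05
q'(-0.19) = -0.63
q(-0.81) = 0.51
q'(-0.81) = -0.64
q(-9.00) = 0.45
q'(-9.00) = 0.01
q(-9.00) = 0.45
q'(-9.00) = 0.01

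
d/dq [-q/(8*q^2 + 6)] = (4*q^2 - 3)/(2*(4*q^2 + 3)^2)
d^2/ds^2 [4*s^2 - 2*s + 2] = 8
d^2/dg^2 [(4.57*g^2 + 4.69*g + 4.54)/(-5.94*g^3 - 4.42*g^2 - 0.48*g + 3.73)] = (-322.492104*g^6 - 992.880504000001*g^5 - 2582.880696*g^4 - 3461.8181*g^3 - 2308.851732*g^2 - 1125.260196*g - 295.748218)/(209.584584*g^9 + 467.860536*g^8 + 398.947032*g^7 - 232.858772*g^6 - 555.34428*g^5 - 279.367068*g^4 + 200.557062*g^3 + 181.906878*g^2 + 20.034576*g - 51.895117)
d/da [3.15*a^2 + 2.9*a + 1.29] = 6.3*a + 2.9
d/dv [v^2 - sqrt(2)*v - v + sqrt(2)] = 2*v - sqrt(2) - 1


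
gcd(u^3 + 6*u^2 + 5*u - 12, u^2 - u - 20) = u + 4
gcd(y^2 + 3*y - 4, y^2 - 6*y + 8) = 1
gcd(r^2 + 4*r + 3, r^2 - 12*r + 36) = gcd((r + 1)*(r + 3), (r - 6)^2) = 1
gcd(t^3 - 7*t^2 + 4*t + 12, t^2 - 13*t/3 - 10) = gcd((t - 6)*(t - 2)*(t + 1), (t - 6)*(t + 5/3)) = t - 6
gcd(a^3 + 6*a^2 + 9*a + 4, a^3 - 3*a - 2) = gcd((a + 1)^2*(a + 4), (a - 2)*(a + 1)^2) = a^2 + 2*a + 1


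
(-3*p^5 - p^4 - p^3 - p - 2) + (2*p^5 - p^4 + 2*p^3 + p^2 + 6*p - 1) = -p^5 - 2*p^4 + p^3 + p^2 + 5*p - 3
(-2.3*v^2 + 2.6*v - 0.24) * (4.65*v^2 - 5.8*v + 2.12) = -10.695*v^4 + 25.43*v^3 - 21.072*v^2 + 6.904*v - 0.5088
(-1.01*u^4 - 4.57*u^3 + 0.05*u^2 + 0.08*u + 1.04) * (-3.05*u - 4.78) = 3.0805*u^5 + 18.7663*u^4 + 21.6921*u^3 - 0.483*u^2 - 3.5544*u - 4.9712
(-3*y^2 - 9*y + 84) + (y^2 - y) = -2*y^2 - 10*y + 84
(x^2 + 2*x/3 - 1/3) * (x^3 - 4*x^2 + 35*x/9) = x^5 - 10*x^4/3 + 8*x^3/9 + 106*x^2/27 - 35*x/27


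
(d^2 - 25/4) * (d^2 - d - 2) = d^4 - d^3 - 33*d^2/4 + 25*d/4 + 25/2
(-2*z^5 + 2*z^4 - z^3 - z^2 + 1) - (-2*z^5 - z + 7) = 2*z^4 - z^3 - z^2 + z - 6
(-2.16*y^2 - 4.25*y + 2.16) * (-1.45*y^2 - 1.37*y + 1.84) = 3.132*y^4 + 9.1217*y^3 - 1.2839*y^2 - 10.7792*y + 3.9744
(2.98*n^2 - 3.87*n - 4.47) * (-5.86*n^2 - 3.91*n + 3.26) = -17.4628*n^4 + 11.0264*n^3 + 51.0407*n^2 + 4.8615*n - 14.5722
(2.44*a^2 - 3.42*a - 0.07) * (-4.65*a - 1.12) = -11.346*a^3 + 13.1702*a^2 + 4.1559*a + 0.0784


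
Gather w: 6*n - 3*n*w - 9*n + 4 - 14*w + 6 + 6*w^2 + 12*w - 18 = -3*n + 6*w^2 + w*(-3*n - 2) - 8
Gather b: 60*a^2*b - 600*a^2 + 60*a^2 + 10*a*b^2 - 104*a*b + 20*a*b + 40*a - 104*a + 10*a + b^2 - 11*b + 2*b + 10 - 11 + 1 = -540*a^2 - 54*a + b^2*(10*a + 1) + b*(60*a^2 - 84*a - 9)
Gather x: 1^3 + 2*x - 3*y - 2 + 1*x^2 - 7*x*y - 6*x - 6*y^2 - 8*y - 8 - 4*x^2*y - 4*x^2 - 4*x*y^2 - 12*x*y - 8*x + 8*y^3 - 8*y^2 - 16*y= x^2*(-4*y - 3) + x*(-4*y^2 - 19*y - 12) + 8*y^3 - 14*y^2 - 27*y - 9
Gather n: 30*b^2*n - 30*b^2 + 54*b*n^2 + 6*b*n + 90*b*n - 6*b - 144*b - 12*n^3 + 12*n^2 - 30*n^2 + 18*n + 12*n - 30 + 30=-30*b^2 - 150*b - 12*n^3 + n^2*(54*b - 18) + n*(30*b^2 + 96*b + 30)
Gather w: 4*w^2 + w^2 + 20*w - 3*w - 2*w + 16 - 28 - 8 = 5*w^2 + 15*w - 20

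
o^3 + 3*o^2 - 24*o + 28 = (o - 2)^2*(o + 7)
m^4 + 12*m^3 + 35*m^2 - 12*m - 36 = (m - 1)*(m + 1)*(m + 6)^2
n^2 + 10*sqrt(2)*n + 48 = (n + 4*sqrt(2))*(n + 6*sqrt(2))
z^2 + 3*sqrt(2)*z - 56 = (z - 4*sqrt(2))*(z + 7*sqrt(2))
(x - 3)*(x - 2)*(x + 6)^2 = x^4 + 7*x^3 - 18*x^2 - 108*x + 216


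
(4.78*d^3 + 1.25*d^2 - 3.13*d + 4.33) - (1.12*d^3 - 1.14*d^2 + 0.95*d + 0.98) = 3.66*d^3 + 2.39*d^2 - 4.08*d + 3.35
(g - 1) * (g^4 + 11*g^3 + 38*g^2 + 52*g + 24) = g^5 + 10*g^4 + 27*g^3 + 14*g^2 - 28*g - 24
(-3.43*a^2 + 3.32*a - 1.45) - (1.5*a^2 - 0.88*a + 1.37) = -4.93*a^2 + 4.2*a - 2.82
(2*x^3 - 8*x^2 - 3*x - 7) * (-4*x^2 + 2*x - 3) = -8*x^5 + 36*x^4 - 10*x^3 + 46*x^2 - 5*x + 21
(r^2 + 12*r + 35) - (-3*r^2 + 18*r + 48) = 4*r^2 - 6*r - 13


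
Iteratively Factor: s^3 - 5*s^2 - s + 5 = (s - 1)*(s^2 - 4*s - 5) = (s - 5)*(s - 1)*(s + 1)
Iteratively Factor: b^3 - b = (b + 1)*(b^2 - b) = b*(b + 1)*(b - 1)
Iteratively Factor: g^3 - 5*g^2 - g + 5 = (g - 1)*(g^2 - 4*g - 5) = (g - 1)*(g + 1)*(g - 5)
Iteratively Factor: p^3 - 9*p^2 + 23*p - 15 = (p - 1)*(p^2 - 8*p + 15) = (p - 5)*(p - 1)*(p - 3)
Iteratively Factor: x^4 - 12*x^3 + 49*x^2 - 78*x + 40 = (x - 2)*(x^3 - 10*x^2 + 29*x - 20) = (x - 5)*(x - 2)*(x^2 - 5*x + 4) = (x - 5)*(x - 4)*(x - 2)*(x - 1)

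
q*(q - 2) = q^2 - 2*q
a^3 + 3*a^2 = a^2*(a + 3)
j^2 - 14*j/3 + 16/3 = (j - 8/3)*(j - 2)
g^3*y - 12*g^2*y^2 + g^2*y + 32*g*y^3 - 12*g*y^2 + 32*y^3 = (g - 8*y)*(g - 4*y)*(g*y + y)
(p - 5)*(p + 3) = p^2 - 2*p - 15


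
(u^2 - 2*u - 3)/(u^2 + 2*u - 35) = (u^2 - 2*u - 3)/(u^2 + 2*u - 35)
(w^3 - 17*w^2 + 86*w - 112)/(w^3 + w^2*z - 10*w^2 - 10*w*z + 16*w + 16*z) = (w - 7)/(w + z)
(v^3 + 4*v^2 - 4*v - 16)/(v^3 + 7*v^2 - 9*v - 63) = (v^3 + 4*v^2 - 4*v - 16)/(v^3 + 7*v^2 - 9*v - 63)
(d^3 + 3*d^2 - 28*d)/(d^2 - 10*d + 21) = d*(d^2 + 3*d - 28)/(d^2 - 10*d + 21)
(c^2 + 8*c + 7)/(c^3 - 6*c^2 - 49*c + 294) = (c + 1)/(c^2 - 13*c + 42)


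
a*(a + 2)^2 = a^3 + 4*a^2 + 4*a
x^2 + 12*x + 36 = (x + 6)^2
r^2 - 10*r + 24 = (r - 6)*(r - 4)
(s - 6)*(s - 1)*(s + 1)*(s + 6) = s^4 - 37*s^2 + 36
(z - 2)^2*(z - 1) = z^3 - 5*z^2 + 8*z - 4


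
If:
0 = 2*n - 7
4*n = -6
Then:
No Solution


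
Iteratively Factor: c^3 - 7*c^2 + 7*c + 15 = (c - 5)*(c^2 - 2*c - 3) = (c - 5)*(c - 3)*(c + 1)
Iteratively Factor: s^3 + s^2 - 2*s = (s - 1)*(s^2 + 2*s) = (s - 1)*(s + 2)*(s)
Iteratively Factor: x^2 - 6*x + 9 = (x - 3)*(x - 3)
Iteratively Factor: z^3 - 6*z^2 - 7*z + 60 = (z - 5)*(z^2 - z - 12) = (z - 5)*(z - 4)*(z + 3)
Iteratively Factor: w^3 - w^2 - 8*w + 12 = (w + 3)*(w^2 - 4*w + 4) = (w - 2)*(w + 3)*(w - 2)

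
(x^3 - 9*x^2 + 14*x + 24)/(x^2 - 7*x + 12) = (x^2 - 5*x - 6)/(x - 3)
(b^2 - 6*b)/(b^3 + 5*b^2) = (b - 6)/(b*(b + 5))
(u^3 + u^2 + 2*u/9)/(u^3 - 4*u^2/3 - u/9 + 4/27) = 3*u*(3*u + 2)/(9*u^2 - 15*u + 4)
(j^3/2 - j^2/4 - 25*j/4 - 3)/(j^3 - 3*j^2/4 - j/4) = (-2*j^3 + j^2 + 25*j + 12)/(j*(-4*j^2 + 3*j + 1))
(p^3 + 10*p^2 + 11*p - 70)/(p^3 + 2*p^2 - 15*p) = (p^2 + 5*p - 14)/(p*(p - 3))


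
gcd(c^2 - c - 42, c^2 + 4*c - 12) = c + 6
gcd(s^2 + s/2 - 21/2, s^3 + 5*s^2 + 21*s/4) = s + 7/2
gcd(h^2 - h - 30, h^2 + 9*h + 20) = h + 5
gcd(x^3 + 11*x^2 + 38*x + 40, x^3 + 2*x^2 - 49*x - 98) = x + 2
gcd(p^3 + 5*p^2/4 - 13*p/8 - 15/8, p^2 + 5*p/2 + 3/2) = p^2 + 5*p/2 + 3/2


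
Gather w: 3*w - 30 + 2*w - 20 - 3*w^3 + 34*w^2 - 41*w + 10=-3*w^3 + 34*w^2 - 36*w - 40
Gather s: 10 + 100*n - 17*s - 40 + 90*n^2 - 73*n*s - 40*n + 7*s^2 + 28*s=90*n^2 + 60*n + 7*s^2 + s*(11 - 73*n) - 30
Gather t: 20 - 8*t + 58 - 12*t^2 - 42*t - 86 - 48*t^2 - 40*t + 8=-60*t^2 - 90*t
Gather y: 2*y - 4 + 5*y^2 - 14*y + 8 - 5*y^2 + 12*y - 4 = 0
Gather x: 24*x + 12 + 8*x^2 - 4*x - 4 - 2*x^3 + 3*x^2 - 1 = -2*x^3 + 11*x^2 + 20*x + 7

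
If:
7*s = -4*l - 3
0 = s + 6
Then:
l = 39/4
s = -6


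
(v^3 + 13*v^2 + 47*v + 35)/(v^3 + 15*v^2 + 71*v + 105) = (v + 1)/(v + 3)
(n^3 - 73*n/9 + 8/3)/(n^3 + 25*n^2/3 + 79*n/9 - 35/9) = (3*n^2 + n - 24)/(3*n^2 + 26*n + 35)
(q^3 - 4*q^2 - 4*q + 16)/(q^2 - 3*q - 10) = (q^2 - 6*q + 8)/(q - 5)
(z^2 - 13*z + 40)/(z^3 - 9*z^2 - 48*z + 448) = (z - 5)/(z^2 - z - 56)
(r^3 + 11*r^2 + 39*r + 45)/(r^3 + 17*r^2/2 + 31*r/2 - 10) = 2*(r^2 + 6*r + 9)/(2*r^2 + 7*r - 4)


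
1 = 1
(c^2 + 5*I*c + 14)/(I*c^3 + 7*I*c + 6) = (-I*c + 7)/(c^2 + 2*I*c + 3)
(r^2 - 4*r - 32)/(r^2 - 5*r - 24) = (r + 4)/(r + 3)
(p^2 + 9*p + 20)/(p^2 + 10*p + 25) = (p + 4)/(p + 5)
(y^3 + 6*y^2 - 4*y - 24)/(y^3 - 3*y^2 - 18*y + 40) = (y^2 + 8*y + 12)/(y^2 - y - 20)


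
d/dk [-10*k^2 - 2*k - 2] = -20*k - 2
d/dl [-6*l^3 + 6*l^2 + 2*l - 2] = -18*l^2 + 12*l + 2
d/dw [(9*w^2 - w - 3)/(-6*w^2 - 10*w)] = 3*(-16*w^2 - 6*w - 5)/(2*w^2*(9*w^2 + 30*w + 25))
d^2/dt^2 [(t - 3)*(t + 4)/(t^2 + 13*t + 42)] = 12*(-2*t^3 - 27*t^2 - 99*t - 51)/(t^6 + 39*t^5 + 633*t^4 + 5473*t^3 + 26586*t^2 + 68796*t + 74088)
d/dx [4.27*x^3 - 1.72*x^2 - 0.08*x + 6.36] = 12.81*x^2 - 3.44*x - 0.08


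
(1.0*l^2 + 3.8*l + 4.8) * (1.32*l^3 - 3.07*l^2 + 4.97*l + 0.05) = 1.32*l^5 + 1.946*l^4 - 0.359999999999998*l^3 + 4.2*l^2 + 24.046*l + 0.24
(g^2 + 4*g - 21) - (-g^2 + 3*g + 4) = 2*g^2 + g - 25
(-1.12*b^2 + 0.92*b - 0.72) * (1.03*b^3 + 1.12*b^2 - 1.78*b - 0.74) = -1.1536*b^5 - 0.3068*b^4 + 2.2824*b^3 - 1.6152*b^2 + 0.6008*b + 0.5328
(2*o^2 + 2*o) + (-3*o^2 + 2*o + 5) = -o^2 + 4*o + 5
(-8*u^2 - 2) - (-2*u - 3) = -8*u^2 + 2*u + 1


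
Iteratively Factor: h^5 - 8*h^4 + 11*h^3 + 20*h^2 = (h + 1)*(h^4 - 9*h^3 + 20*h^2) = (h - 4)*(h + 1)*(h^3 - 5*h^2) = (h - 5)*(h - 4)*(h + 1)*(h^2) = h*(h - 5)*(h - 4)*(h + 1)*(h)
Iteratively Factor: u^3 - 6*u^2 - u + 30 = (u - 3)*(u^2 - 3*u - 10) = (u - 3)*(u + 2)*(u - 5)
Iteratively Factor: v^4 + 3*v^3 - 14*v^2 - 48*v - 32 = (v + 4)*(v^3 - v^2 - 10*v - 8) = (v + 1)*(v + 4)*(v^2 - 2*v - 8) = (v + 1)*(v + 2)*(v + 4)*(v - 4)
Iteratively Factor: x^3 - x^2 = (x - 1)*(x^2) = x*(x - 1)*(x)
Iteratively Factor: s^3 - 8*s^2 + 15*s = (s - 5)*(s^2 - 3*s) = s*(s - 5)*(s - 3)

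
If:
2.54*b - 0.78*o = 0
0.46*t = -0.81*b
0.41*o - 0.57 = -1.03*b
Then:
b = 0.24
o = 0.78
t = -0.42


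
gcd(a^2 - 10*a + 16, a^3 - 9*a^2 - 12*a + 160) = a - 8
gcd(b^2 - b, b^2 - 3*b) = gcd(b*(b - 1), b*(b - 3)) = b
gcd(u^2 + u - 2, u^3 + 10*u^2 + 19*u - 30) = u - 1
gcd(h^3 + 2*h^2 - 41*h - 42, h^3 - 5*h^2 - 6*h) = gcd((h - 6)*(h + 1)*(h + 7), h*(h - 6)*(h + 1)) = h^2 - 5*h - 6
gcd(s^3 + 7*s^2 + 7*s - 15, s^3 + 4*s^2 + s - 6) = s^2 + 2*s - 3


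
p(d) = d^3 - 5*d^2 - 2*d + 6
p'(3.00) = -5.00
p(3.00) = -18.00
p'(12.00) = 310.00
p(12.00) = 990.00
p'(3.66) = 1.59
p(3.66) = -19.27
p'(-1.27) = 15.54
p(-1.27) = -1.57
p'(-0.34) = 1.75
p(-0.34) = 6.06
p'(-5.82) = 157.82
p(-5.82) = -348.86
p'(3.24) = -2.91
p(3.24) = -18.96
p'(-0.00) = -2.00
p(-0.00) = 6.00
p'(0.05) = -2.49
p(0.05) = 5.89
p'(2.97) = -5.24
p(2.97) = -17.85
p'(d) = 3*d^2 - 10*d - 2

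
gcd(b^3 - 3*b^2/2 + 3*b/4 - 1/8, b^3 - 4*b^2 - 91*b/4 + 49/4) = b - 1/2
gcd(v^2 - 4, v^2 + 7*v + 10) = v + 2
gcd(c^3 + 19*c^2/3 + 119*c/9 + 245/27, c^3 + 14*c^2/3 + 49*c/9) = c^2 + 14*c/3 + 49/9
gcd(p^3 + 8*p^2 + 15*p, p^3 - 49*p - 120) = p^2 + 8*p + 15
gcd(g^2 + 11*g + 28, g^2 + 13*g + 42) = g + 7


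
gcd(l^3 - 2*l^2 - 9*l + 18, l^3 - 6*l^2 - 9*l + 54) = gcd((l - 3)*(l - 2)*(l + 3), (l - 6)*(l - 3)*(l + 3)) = l^2 - 9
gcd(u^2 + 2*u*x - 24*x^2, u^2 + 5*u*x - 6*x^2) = u + 6*x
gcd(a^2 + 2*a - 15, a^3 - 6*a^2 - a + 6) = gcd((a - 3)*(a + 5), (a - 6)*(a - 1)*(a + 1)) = 1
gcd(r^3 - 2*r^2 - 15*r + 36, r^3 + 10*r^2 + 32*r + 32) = r + 4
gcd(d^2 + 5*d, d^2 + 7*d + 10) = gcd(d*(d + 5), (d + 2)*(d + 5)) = d + 5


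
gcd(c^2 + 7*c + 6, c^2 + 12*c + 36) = c + 6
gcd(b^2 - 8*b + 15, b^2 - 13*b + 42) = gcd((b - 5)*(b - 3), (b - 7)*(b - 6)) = 1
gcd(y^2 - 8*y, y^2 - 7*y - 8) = y - 8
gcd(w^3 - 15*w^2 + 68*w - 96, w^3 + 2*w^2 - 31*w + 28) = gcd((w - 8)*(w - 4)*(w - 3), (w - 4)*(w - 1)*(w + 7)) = w - 4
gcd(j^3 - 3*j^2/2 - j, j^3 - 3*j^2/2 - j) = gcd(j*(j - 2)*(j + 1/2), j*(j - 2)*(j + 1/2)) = j^3 - 3*j^2/2 - j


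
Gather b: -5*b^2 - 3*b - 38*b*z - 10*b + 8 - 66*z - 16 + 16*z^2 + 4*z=-5*b^2 + b*(-38*z - 13) + 16*z^2 - 62*z - 8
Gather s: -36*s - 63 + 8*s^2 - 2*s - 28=8*s^2 - 38*s - 91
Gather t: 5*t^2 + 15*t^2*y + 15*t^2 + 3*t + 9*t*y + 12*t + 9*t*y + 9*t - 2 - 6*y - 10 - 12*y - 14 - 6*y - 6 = t^2*(15*y + 20) + t*(18*y + 24) - 24*y - 32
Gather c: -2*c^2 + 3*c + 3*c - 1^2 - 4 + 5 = -2*c^2 + 6*c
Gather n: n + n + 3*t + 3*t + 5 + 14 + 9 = 2*n + 6*t + 28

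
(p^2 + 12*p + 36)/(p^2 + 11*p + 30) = (p + 6)/(p + 5)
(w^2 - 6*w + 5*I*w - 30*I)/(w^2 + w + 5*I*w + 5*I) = (w - 6)/(w + 1)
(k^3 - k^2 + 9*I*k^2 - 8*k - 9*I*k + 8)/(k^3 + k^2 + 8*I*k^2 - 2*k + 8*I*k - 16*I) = (k + I)/(k + 2)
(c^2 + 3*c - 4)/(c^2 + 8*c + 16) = (c - 1)/(c + 4)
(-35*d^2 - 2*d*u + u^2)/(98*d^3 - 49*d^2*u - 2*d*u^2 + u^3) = (5*d + u)/(-14*d^2 + 5*d*u + u^2)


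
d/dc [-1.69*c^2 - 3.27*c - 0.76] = -3.38*c - 3.27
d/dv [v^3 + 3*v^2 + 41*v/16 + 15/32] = 3*v^2 + 6*v + 41/16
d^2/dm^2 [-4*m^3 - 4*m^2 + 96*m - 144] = -24*m - 8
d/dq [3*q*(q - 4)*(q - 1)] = 9*q^2 - 30*q + 12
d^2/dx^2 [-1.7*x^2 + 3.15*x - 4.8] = -3.40000000000000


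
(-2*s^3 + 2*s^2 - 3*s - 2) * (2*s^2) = -4*s^5 + 4*s^4 - 6*s^3 - 4*s^2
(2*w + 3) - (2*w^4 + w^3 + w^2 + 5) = -2*w^4 - w^3 - w^2 + 2*w - 2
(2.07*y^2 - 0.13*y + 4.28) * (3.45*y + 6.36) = 7.1415*y^3 + 12.7167*y^2 + 13.9392*y + 27.2208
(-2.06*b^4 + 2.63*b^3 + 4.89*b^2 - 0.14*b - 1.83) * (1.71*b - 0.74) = -3.5226*b^5 + 6.0217*b^4 + 6.4157*b^3 - 3.858*b^2 - 3.0257*b + 1.3542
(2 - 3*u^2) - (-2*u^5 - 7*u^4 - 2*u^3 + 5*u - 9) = 2*u^5 + 7*u^4 + 2*u^3 - 3*u^2 - 5*u + 11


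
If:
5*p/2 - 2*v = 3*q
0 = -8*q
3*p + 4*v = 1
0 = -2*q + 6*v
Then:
No Solution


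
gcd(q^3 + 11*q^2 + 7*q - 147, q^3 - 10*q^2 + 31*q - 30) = q - 3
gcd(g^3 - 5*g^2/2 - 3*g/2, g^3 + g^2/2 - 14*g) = g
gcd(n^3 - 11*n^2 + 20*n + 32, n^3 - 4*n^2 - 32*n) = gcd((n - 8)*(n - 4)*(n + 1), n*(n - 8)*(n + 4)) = n - 8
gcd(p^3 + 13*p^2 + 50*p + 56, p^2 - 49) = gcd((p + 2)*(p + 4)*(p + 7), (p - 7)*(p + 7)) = p + 7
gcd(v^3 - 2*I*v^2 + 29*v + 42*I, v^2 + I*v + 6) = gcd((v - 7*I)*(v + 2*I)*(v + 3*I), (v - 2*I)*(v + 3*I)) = v + 3*I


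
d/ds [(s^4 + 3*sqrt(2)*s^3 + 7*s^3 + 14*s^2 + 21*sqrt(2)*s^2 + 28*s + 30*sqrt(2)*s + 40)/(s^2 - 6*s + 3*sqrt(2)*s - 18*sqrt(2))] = (2*s^5 - 11*s^4 + 12*sqrt(2)*s^4 - 66*sqrt(2)*s^3 - 48*s^3 - 492*sqrt(2)*s^2 - 310*s^2 - 1592*s - 504*sqrt(2)*s - 624*sqrt(2) - 840)/(s^4 - 12*s^3 + 6*sqrt(2)*s^3 - 72*sqrt(2)*s^2 + 54*s^2 - 216*s + 216*sqrt(2)*s + 648)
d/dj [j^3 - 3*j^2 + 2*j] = 3*j^2 - 6*j + 2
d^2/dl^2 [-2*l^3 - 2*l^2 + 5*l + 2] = -12*l - 4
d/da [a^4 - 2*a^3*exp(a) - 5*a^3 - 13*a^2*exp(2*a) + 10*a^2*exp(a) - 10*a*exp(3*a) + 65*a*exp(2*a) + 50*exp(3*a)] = -2*a^3*exp(a) + 4*a^3 - 26*a^2*exp(2*a) + 4*a^2*exp(a) - 15*a^2 - 30*a*exp(3*a) + 104*a*exp(2*a) + 20*a*exp(a) + 140*exp(3*a) + 65*exp(2*a)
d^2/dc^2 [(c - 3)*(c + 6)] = 2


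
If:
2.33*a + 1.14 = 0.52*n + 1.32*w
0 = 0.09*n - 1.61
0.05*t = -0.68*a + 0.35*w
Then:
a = 0.566523605150215*w + 3.5030996661898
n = 17.89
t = -0.704721030042918*w - 47.6421554601812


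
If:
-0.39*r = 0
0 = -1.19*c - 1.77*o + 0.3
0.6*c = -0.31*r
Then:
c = 0.00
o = 0.17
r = 0.00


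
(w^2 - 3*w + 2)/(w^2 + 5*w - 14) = (w - 1)/(w + 7)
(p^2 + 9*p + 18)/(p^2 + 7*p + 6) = (p + 3)/(p + 1)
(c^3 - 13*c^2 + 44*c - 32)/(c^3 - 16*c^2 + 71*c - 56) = (c - 4)/(c - 7)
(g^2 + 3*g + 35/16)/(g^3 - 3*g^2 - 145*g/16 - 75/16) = (4*g + 7)/(4*g^2 - 17*g - 15)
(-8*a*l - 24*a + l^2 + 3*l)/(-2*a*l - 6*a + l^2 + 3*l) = (8*a - l)/(2*a - l)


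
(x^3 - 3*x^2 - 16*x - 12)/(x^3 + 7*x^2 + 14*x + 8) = (x - 6)/(x + 4)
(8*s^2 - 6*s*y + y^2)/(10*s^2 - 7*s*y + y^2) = (-4*s + y)/(-5*s + y)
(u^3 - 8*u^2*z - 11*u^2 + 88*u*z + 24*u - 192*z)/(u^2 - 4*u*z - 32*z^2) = (u^2 - 11*u + 24)/(u + 4*z)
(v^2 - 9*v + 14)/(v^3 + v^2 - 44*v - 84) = (v - 2)/(v^2 + 8*v + 12)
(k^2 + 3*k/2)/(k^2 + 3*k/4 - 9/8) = 4*k/(4*k - 3)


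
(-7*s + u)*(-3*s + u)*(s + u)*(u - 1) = 21*s^3*u - 21*s^3 + 11*s^2*u^2 - 11*s^2*u - 9*s*u^3 + 9*s*u^2 + u^4 - u^3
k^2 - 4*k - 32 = (k - 8)*(k + 4)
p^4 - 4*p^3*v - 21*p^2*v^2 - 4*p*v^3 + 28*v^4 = (p - 7*v)*(p - v)*(p + 2*v)^2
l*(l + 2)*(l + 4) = l^3 + 6*l^2 + 8*l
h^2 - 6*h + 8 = (h - 4)*(h - 2)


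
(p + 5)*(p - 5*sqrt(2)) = p^2 - 5*sqrt(2)*p + 5*p - 25*sqrt(2)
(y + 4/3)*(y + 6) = y^2 + 22*y/3 + 8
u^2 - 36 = (u - 6)*(u + 6)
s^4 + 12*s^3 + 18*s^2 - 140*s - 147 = (s - 3)*(s + 1)*(s + 7)^2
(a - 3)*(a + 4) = a^2 + a - 12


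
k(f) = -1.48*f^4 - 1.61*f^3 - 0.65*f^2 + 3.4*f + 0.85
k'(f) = -5.92*f^3 - 4.83*f^2 - 1.3*f + 3.4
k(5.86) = -2070.76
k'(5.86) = -1361.36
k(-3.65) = -204.61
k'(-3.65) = 231.67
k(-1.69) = -11.05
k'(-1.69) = 20.38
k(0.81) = 1.68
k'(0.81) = -3.97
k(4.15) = -550.30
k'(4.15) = -508.30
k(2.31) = -56.75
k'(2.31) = -98.35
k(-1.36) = -5.99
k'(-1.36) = 11.13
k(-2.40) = -37.90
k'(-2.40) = 60.54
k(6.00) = -2267.99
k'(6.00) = -1457.00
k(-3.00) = -91.61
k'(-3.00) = 123.67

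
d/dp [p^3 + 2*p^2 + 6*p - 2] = 3*p^2 + 4*p + 6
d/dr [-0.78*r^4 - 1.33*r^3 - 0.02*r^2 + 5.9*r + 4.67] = -3.12*r^3 - 3.99*r^2 - 0.04*r + 5.9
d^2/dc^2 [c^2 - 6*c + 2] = 2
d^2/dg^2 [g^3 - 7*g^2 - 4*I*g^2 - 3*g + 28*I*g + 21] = 6*g - 14 - 8*I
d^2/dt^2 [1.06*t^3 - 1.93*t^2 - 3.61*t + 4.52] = 6.36*t - 3.86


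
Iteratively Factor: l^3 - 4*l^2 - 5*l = (l - 5)*(l^2 + l) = l*(l - 5)*(l + 1)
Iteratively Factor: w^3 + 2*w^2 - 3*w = (w - 1)*(w^2 + 3*w) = w*(w - 1)*(w + 3)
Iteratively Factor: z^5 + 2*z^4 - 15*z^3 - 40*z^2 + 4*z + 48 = (z + 2)*(z^4 - 15*z^2 - 10*z + 24) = (z - 4)*(z + 2)*(z^3 + 4*z^2 + z - 6) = (z - 4)*(z + 2)*(z + 3)*(z^2 + z - 2) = (z - 4)*(z - 1)*(z + 2)*(z + 3)*(z + 2)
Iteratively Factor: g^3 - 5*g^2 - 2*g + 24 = (g + 2)*(g^2 - 7*g + 12) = (g - 4)*(g + 2)*(g - 3)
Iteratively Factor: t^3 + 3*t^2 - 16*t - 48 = (t + 4)*(t^2 - t - 12) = (t - 4)*(t + 4)*(t + 3)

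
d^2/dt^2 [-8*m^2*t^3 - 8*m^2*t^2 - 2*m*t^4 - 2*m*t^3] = 4*m*(-12*m*t - 4*m - 6*t^2 - 3*t)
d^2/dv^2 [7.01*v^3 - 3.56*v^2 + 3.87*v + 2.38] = 42.06*v - 7.12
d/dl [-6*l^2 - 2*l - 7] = -12*l - 2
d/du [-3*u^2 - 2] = -6*u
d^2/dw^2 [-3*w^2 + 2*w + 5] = -6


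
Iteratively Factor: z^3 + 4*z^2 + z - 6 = (z + 2)*(z^2 + 2*z - 3) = (z + 2)*(z + 3)*(z - 1)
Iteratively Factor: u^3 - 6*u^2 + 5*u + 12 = (u - 3)*(u^2 - 3*u - 4) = (u - 4)*(u - 3)*(u + 1)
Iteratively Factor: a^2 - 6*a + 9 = (a - 3)*(a - 3)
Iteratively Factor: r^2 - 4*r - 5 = (r + 1)*(r - 5)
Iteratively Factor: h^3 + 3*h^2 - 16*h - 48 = (h + 3)*(h^2 - 16) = (h - 4)*(h + 3)*(h + 4)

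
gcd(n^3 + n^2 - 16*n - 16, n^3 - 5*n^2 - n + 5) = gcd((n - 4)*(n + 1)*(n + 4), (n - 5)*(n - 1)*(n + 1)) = n + 1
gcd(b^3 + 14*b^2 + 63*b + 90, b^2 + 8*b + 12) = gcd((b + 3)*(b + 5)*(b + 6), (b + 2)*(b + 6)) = b + 6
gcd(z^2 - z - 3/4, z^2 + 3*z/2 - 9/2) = z - 3/2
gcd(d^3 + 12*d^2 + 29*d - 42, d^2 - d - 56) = d + 7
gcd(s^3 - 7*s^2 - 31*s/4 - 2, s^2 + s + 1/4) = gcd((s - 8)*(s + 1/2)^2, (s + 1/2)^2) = s^2 + s + 1/4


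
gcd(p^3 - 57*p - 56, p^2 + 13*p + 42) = p + 7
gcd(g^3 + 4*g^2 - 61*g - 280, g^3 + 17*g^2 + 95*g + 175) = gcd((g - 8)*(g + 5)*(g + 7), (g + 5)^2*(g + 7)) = g^2 + 12*g + 35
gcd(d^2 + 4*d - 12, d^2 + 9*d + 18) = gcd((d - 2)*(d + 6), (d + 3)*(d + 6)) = d + 6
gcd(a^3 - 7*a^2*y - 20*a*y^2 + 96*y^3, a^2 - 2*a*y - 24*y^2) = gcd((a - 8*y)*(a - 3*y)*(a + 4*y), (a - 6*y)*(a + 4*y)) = a + 4*y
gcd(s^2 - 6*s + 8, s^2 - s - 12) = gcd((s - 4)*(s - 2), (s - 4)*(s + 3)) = s - 4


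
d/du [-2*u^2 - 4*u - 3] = -4*u - 4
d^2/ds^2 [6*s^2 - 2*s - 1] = 12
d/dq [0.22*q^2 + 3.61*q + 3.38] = 0.44*q + 3.61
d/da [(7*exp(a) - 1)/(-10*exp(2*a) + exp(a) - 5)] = ((7*exp(a) - 1)*(20*exp(a) - 1) - 70*exp(2*a) + 7*exp(a) - 35)*exp(a)/(10*exp(2*a) - exp(a) + 5)^2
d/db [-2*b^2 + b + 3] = 1 - 4*b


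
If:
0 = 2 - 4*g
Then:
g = 1/2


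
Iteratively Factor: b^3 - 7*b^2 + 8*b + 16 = (b - 4)*(b^2 - 3*b - 4) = (b - 4)^2*(b + 1)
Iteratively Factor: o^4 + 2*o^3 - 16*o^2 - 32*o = (o + 4)*(o^3 - 2*o^2 - 8*o) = (o + 2)*(o + 4)*(o^2 - 4*o) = o*(o + 2)*(o + 4)*(o - 4)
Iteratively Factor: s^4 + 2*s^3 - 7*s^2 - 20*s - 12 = (s - 3)*(s^3 + 5*s^2 + 8*s + 4) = (s - 3)*(s + 2)*(s^2 + 3*s + 2) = (s - 3)*(s + 2)^2*(s + 1)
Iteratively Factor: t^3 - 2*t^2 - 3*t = (t - 3)*(t^2 + t) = (t - 3)*(t + 1)*(t)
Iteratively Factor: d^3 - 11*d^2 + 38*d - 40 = (d - 5)*(d^2 - 6*d + 8) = (d - 5)*(d - 4)*(d - 2)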